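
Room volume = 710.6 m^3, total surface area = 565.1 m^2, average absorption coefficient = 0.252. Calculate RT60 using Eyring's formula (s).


Given values:
  V = 710.6 m^3, S = 565.1 m^2, alpha = 0.252
Formula: RT60 = 0.161 * V / (-S * ln(1 - alpha))
Compute ln(1 - 0.252) = ln(0.748) = -0.290352
Denominator: -565.1 * -0.290352 = 164.0779
Numerator: 0.161 * 710.6 = 114.4066
RT60 = 114.4066 / 164.0779 = 0.697

0.697 s


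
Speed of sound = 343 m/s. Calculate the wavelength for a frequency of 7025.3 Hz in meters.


Given values:
  c = 343 m/s, f = 7025.3 Hz
Formula: lambda = c / f
lambda = 343 / 7025.3
lambda = 0.0488

0.0488 m


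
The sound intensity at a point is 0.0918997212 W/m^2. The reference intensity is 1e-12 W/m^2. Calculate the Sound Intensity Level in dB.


Given values:
  I = 0.0918997212 W/m^2
  I_ref = 1e-12 W/m^2
Formula: SIL = 10 * log10(I / I_ref)
Compute ratio: I / I_ref = 91899721200
Compute log10: log10(91899721200) = 10.963314
Multiply: SIL = 10 * 10.963314 = 109.63

109.63 dB


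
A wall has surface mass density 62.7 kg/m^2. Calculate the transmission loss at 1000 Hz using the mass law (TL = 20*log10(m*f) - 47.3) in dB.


Given values:
  m = 62.7 kg/m^2, f = 1000 Hz
Formula: TL = 20 * log10(m * f) - 47.3
Compute m * f = 62.7 * 1000 = 62700.0
Compute log10(62700.0) = 4.797268
Compute 20 * 4.797268 = 95.9454
TL = 95.9454 - 47.3 = 48.65

48.65 dB


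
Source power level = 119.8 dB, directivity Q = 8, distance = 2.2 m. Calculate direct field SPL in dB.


Given values:
  Lw = 119.8 dB, Q = 8, r = 2.2 m
Formula: SPL = Lw + 10 * log10(Q / (4 * pi * r^2))
Compute 4 * pi * r^2 = 4 * pi * 2.2^2 = 60.8212
Compute Q / denom = 8 / 60.8212 = 0.13153308
Compute 10 * log10(0.13153308) = -8.8097
SPL = 119.8 + (-8.8097) = 110.99

110.99 dB


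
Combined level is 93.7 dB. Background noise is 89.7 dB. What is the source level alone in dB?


Given values:
  L_total = 93.7 dB, L_bg = 89.7 dB
Formula: L_source = 10 * log10(10^(L_total/10) - 10^(L_bg/10))
Convert to linear:
  10^(93.7/10) = 2344228815.3199
  10^(89.7/10) = 933254300.797
Difference: 2344228815.3199 - 933254300.797 = 1410974514.5229
L_source = 10 * log10(1410974514.5229) = 91.5

91.5 dB


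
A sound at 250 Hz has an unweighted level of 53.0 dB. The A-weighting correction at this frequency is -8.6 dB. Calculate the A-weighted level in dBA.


Given values:
  SPL = 53.0 dB
  A-weighting at 250 Hz = -8.6 dB
Formula: L_A = SPL + A_weight
L_A = 53.0 + (-8.6)
L_A = 44.4

44.4 dBA


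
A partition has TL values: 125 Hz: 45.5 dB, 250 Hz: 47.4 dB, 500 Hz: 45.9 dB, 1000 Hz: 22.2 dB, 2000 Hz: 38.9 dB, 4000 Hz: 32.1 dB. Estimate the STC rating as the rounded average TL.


Given TL values at each frequency:
  125 Hz: 45.5 dB
  250 Hz: 47.4 dB
  500 Hz: 45.9 dB
  1000 Hz: 22.2 dB
  2000 Hz: 38.9 dB
  4000 Hz: 32.1 dB
Formula: STC ~ round(average of TL values)
Sum = 45.5 + 47.4 + 45.9 + 22.2 + 38.9 + 32.1 = 232.0
Average = 232.0 / 6 = 38.67
Rounded: 39

39


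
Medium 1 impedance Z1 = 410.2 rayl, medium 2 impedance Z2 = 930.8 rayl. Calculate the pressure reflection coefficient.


Given values:
  Z1 = 410.2 rayl, Z2 = 930.8 rayl
Formula: R = (Z2 - Z1) / (Z2 + Z1)
Numerator: Z2 - Z1 = 930.8 - 410.2 = 520.6
Denominator: Z2 + Z1 = 930.8 + 410.2 = 1341.0
R = 520.6 / 1341.0 = 0.3882

0.3882


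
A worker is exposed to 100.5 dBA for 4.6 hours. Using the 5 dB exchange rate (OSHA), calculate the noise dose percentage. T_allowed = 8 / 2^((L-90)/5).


Given values:
  L = 100.5 dBA, T = 4.6 hours
Formula: T_allowed = 8 / 2^((L - 90) / 5)
Compute exponent: (100.5 - 90) / 5 = 2.1
Compute 2^(2.1) = 4.287094
T_allowed = 8 / 4.287094 = 1.866066 hours
Dose = (T / T_allowed) * 100
Dose = (4.6 / 1.866066) * 100 = 246.51

246.51 %


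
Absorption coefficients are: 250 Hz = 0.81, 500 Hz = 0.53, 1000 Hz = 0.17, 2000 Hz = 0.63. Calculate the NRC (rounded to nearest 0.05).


Given values:
  a_250 = 0.81, a_500 = 0.53
  a_1000 = 0.17, a_2000 = 0.63
Formula: NRC = (a250 + a500 + a1000 + a2000) / 4
Sum = 0.81 + 0.53 + 0.17 + 0.63 = 2.14
NRC = 2.14 / 4 = 0.535
Rounded to nearest 0.05: 0.55

0.55


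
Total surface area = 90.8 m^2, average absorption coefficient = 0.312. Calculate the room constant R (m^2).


Given values:
  S = 90.8 m^2, alpha = 0.312
Formula: R = S * alpha / (1 - alpha)
Numerator: 90.8 * 0.312 = 28.3296
Denominator: 1 - 0.312 = 0.688
R = 28.3296 / 0.688 = 41.18

41.18 m^2


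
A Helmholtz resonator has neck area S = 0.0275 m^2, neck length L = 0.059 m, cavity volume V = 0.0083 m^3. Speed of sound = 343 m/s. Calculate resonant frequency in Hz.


Given values:
  S = 0.0275 m^2, L = 0.059 m, V = 0.0083 m^3, c = 343 m/s
Formula: f = (c / (2*pi)) * sqrt(S / (V * L))
Compute V * L = 0.0083 * 0.059 = 0.0004897
Compute S / (V * L) = 0.0275 / 0.0004897 = 56.1568
Compute sqrt(56.1568) = 7.493784
Compute c / (2*pi) = 343 / 6.283185 = 54.590148
f = 54.590148 * 7.493784 = 409.09

409.09 Hz


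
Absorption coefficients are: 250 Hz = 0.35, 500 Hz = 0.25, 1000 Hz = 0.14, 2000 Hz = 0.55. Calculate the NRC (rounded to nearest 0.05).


Given values:
  a_250 = 0.35, a_500 = 0.25
  a_1000 = 0.14, a_2000 = 0.55
Formula: NRC = (a250 + a500 + a1000 + a2000) / 4
Sum = 0.35 + 0.25 + 0.14 + 0.55 = 1.29
NRC = 1.29 / 4 = 0.3225
Rounded to nearest 0.05: 0.3

0.3


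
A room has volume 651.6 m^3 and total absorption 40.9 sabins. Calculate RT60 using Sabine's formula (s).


Given values:
  V = 651.6 m^3
  A = 40.9 sabins
Formula: RT60 = 0.161 * V / A
Numerator: 0.161 * 651.6 = 104.9076
RT60 = 104.9076 / 40.9 = 2.565

2.565 s


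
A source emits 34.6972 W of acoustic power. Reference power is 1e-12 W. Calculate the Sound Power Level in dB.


Given values:
  W = 34.6972 W
  W_ref = 1e-12 W
Formula: SWL = 10 * log10(W / W_ref)
Compute ratio: W / W_ref = 34697200000000
Compute log10: log10(34697200000000) = 13.540294
Multiply: SWL = 10 * 13.540294 = 135.4

135.4 dB


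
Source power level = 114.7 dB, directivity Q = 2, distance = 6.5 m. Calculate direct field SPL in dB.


Given values:
  Lw = 114.7 dB, Q = 2, r = 6.5 m
Formula: SPL = Lw + 10 * log10(Q / (4 * pi * r^2))
Compute 4 * pi * r^2 = 4 * pi * 6.5^2 = 530.9292
Compute Q / denom = 2 / 530.9292 = 0.00376698
Compute 10 * log10(0.00376698) = -24.2401
SPL = 114.7 + (-24.2401) = 90.46

90.46 dB


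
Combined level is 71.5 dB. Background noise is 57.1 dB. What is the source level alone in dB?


Given values:
  L_total = 71.5 dB, L_bg = 57.1 dB
Formula: L_source = 10 * log10(10^(L_total/10) - 10^(L_bg/10))
Convert to linear:
  10^(71.5/10) = 14125375.4462
  10^(57.1/10) = 512861.384
Difference: 14125375.4462 - 512861.384 = 13612514.0622
L_source = 10 * log10(13612514.0622) = 71.34

71.34 dB


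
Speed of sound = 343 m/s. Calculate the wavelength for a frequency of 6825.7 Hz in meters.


Given values:
  c = 343 m/s, f = 6825.7 Hz
Formula: lambda = c / f
lambda = 343 / 6825.7
lambda = 0.0503

0.0503 m


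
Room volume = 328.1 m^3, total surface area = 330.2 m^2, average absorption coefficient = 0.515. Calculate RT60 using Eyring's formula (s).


Given values:
  V = 328.1 m^3, S = 330.2 m^2, alpha = 0.515
Formula: RT60 = 0.161 * V / (-S * ln(1 - alpha))
Compute ln(1 - 0.515) = ln(0.485) = -0.723606
Denominator: -330.2 * -0.723606 = 238.9347
Numerator: 0.161 * 328.1 = 52.8241
RT60 = 52.8241 / 238.9347 = 0.221

0.221 s


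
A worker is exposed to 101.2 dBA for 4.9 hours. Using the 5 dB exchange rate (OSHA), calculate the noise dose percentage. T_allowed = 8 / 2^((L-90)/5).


Given values:
  L = 101.2 dBA, T = 4.9 hours
Formula: T_allowed = 8 / 2^((L - 90) / 5)
Compute exponent: (101.2 - 90) / 5 = 2.24
Compute 2^(2.24) = 4.723971
T_allowed = 8 / 4.723971 = 1.69349 hours
Dose = (T / T_allowed) * 100
Dose = (4.9 / 1.69349) * 100 = 289.34

289.34 %


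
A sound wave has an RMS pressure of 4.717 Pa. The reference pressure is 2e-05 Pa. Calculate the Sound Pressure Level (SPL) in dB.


Given values:
  p = 4.717 Pa
  p_ref = 2e-05 Pa
Formula: SPL = 20 * log10(p / p_ref)
Compute ratio: p / p_ref = 4.717 / 2e-05 = 235850
Compute log10: log10(235850) = 5.372636
Multiply: SPL = 20 * 5.372636 = 107.45

107.45 dB


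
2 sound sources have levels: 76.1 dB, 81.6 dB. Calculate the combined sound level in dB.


Formula: L_total = 10 * log10( sum(10^(Li/10)) )
  Source 1: 10^(76.1/10) = 40738027.7804
  Source 2: 10^(81.6/10) = 144543977.0746
Sum of linear values = 185282004.855
L_total = 10 * log10(185282004.855) = 82.68

82.68 dB


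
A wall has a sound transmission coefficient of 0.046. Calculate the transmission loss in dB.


Given values:
  tau = 0.046
Formula: TL = 10 * log10(1 / tau)
Compute 1 / tau = 1 / 0.046 = 21.7391
Compute log10(21.7391) = 1.337242
TL = 10 * 1.337242 = 13.37

13.37 dB


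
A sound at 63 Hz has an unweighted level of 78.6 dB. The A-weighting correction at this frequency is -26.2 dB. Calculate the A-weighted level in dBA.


Given values:
  SPL = 78.6 dB
  A-weighting at 63 Hz = -26.2 dB
Formula: L_A = SPL + A_weight
L_A = 78.6 + (-26.2)
L_A = 52.4

52.4 dBA


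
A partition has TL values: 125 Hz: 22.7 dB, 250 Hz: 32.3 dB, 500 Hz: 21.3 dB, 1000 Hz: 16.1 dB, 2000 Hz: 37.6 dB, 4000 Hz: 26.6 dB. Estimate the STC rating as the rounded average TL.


Given TL values at each frequency:
  125 Hz: 22.7 dB
  250 Hz: 32.3 dB
  500 Hz: 21.3 dB
  1000 Hz: 16.1 dB
  2000 Hz: 37.6 dB
  4000 Hz: 26.6 dB
Formula: STC ~ round(average of TL values)
Sum = 22.7 + 32.3 + 21.3 + 16.1 + 37.6 + 26.6 = 156.6
Average = 156.6 / 6 = 26.1
Rounded: 26

26


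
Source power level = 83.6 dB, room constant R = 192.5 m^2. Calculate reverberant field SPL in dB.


Given values:
  Lw = 83.6 dB, R = 192.5 m^2
Formula: SPL = Lw + 10 * log10(4 / R)
Compute 4 / R = 4 / 192.5 = 0.020779
Compute 10 * log10(0.020779) = -16.8238
SPL = 83.6 + (-16.8238) = 66.78

66.78 dB


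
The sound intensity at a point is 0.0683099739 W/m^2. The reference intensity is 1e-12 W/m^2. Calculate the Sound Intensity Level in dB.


Given values:
  I = 0.0683099739 W/m^2
  I_ref = 1e-12 W/m^2
Formula: SIL = 10 * log10(I / I_ref)
Compute ratio: I / I_ref = 68309973900
Compute log10: log10(68309973900) = 10.834484
Multiply: SIL = 10 * 10.834484 = 108.34

108.34 dB


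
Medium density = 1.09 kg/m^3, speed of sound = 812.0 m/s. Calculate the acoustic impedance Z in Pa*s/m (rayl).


Given values:
  rho = 1.09 kg/m^3
  c = 812.0 m/s
Formula: Z = rho * c
Z = 1.09 * 812.0
Z = 885.08

885.08 rayl


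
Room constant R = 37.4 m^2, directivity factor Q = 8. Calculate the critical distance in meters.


Given values:
  R = 37.4 m^2, Q = 8
Formula: d_c = 0.141 * sqrt(Q * R)
Compute Q * R = 8 * 37.4 = 299.2
Compute sqrt(299.2) = 17.2974
d_c = 0.141 * 17.2974 = 2.439

2.439 m


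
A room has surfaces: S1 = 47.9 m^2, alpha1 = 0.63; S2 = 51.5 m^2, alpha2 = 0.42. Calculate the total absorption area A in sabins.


Given surfaces:
  Surface 1: 47.9 * 0.63 = 30.177
  Surface 2: 51.5 * 0.42 = 21.63
Formula: A = sum(Si * alpha_i)
A = 30.177 + 21.63
A = 51.81

51.81 sabins


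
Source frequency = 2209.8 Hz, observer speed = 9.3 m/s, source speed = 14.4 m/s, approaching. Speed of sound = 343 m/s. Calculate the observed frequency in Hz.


Given values:
  f_s = 2209.8 Hz, v_o = 9.3 m/s, v_s = 14.4 m/s
  Direction: approaching
Formula: f_o = f_s * (c + v_o) / (c - v_s)
Numerator: c + v_o = 343 + 9.3 = 352.3
Denominator: c - v_s = 343 - 14.4 = 328.6
f_o = 2209.8 * 352.3 / 328.6 = 2369.18

2369.18 Hz


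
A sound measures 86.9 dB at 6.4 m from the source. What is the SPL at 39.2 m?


Given values:
  SPL1 = 86.9 dB, r1 = 6.4 m, r2 = 39.2 m
Formula: SPL2 = SPL1 - 20 * log10(r2 / r1)
Compute ratio: r2 / r1 = 39.2 / 6.4 = 6.125
Compute log10: log10(6.125) = 0.787106
Compute drop: 20 * 0.787106 = 15.7421
SPL2 = 86.9 - 15.7421 = 71.16

71.16 dB


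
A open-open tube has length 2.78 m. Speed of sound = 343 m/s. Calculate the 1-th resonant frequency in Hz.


Given values:
  Tube type: open-open, L = 2.78 m, c = 343 m/s, n = 1
Formula: f_n = n * c / (2 * L)
Compute 2 * L = 2 * 2.78 = 5.56
f = 1 * 343 / 5.56
f = 61.69

61.69 Hz


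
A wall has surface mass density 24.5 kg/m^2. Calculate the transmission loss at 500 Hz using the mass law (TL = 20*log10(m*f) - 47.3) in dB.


Given values:
  m = 24.5 kg/m^2, f = 500 Hz
Formula: TL = 20 * log10(m * f) - 47.3
Compute m * f = 24.5 * 500 = 12250.0
Compute log10(12250.0) = 4.088136
Compute 20 * 4.088136 = 81.7627
TL = 81.7627 - 47.3 = 34.46

34.46 dB


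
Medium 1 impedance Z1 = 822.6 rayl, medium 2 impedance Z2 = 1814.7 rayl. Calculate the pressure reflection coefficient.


Given values:
  Z1 = 822.6 rayl, Z2 = 1814.7 rayl
Formula: R = (Z2 - Z1) / (Z2 + Z1)
Numerator: Z2 - Z1 = 1814.7 - 822.6 = 992.1
Denominator: Z2 + Z1 = 1814.7 + 822.6 = 2637.3
R = 992.1 / 2637.3 = 0.3762

0.3762


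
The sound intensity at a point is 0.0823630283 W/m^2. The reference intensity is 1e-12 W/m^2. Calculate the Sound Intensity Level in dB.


Given values:
  I = 0.0823630283 W/m^2
  I_ref = 1e-12 W/m^2
Formula: SIL = 10 * log10(I / I_ref)
Compute ratio: I / I_ref = 82363028300
Compute log10: log10(82363028300) = 10.915732
Multiply: SIL = 10 * 10.915732 = 109.16

109.16 dB


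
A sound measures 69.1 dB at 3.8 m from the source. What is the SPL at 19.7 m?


Given values:
  SPL1 = 69.1 dB, r1 = 3.8 m, r2 = 19.7 m
Formula: SPL2 = SPL1 - 20 * log10(r2 / r1)
Compute ratio: r2 / r1 = 19.7 / 3.8 = 5.1842
Compute log10: log10(5.1842) = 0.714682
Compute drop: 20 * 0.714682 = 14.2936
SPL2 = 69.1 - 14.2936 = 54.81

54.81 dB


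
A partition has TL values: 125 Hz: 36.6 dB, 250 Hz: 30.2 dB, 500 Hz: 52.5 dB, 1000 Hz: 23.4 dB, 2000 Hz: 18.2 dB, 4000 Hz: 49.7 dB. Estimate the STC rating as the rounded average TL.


Given TL values at each frequency:
  125 Hz: 36.6 dB
  250 Hz: 30.2 dB
  500 Hz: 52.5 dB
  1000 Hz: 23.4 dB
  2000 Hz: 18.2 dB
  4000 Hz: 49.7 dB
Formula: STC ~ round(average of TL values)
Sum = 36.6 + 30.2 + 52.5 + 23.4 + 18.2 + 49.7 = 210.6
Average = 210.6 / 6 = 35.1
Rounded: 35

35


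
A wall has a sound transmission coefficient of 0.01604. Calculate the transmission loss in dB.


Given values:
  tau = 0.01604
Formula: TL = 10 * log10(1 / tau)
Compute 1 / tau = 1 / 0.01604 = 62.3441
Compute log10(62.3441) = 1.794795
TL = 10 * 1.794795 = 17.95

17.95 dB


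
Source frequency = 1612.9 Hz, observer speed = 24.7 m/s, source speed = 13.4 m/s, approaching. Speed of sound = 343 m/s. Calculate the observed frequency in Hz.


Given values:
  f_s = 1612.9 Hz, v_o = 24.7 m/s, v_s = 13.4 m/s
  Direction: approaching
Formula: f_o = f_s * (c + v_o) / (c - v_s)
Numerator: c + v_o = 343 + 24.7 = 367.7
Denominator: c - v_s = 343 - 13.4 = 329.6
f_o = 1612.9 * 367.7 / 329.6 = 1799.34

1799.34 Hz


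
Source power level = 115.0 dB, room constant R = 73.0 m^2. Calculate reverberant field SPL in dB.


Given values:
  Lw = 115.0 dB, R = 73.0 m^2
Formula: SPL = Lw + 10 * log10(4 / R)
Compute 4 / R = 4 / 73.0 = 0.054795
Compute 10 * log10(0.054795) = -12.6126
SPL = 115.0 + (-12.6126) = 102.39

102.39 dB


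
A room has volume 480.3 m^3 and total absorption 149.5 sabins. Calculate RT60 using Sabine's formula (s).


Given values:
  V = 480.3 m^3
  A = 149.5 sabins
Formula: RT60 = 0.161 * V / A
Numerator: 0.161 * 480.3 = 77.3283
RT60 = 77.3283 / 149.5 = 0.517

0.517 s


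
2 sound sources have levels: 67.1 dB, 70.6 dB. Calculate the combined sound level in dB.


Formula: L_total = 10 * log10( sum(10^(Li/10)) )
  Source 1: 10^(67.1/10) = 5128613.8399
  Source 2: 10^(70.6/10) = 11481536.215
Sum of linear values = 16610150.0549
L_total = 10 * log10(16610150.0549) = 72.2

72.2 dB


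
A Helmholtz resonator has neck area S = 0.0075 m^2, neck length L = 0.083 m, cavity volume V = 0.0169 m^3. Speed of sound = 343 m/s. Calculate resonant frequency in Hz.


Given values:
  S = 0.0075 m^2, L = 0.083 m, V = 0.0169 m^3, c = 343 m/s
Formula: f = (c / (2*pi)) * sqrt(S / (V * L))
Compute V * L = 0.0169 * 0.083 = 0.0014027
Compute S / (V * L) = 0.0075 / 0.0014027 = 5.3468
Compute sqrt(5.3468) = 2.312315
Compute c / (2*pi) = 343 / 6.283185 = 54.590148
f = 54.590148 * 2.312315 = 126.23

126.23 Hz


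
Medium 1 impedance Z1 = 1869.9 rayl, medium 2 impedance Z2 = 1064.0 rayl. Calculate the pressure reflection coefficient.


Given values:
  Z1 = 1869.9 rayl, Z2 = 1064.0 rayl
Formula: R = (Z2 - Z1) / (Z2 + Z1)
Numerator: Z2 - Z1 = 1064.0 - 1869.9 = -805.9
Denominator: Z2 + Z1 = 1064.0 + 1869.9 = 2933.9
R = -805.9 / 2933.9 = -0.2747

-0.2747


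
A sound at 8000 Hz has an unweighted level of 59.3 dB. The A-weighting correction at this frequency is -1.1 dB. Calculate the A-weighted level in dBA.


Given values:
  SPL = 59.3 dB
  A-weighting at 8000 Hz = -1.1 dB
Formula: L_A = SPL + A_weight
L_A = 59.3 + (-1.1)
L_A = 58.2

58.2 dBA


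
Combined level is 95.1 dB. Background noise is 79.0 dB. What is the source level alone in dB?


Given values:
  L_total = 95.1 dB, L_bg = 79.0 dB
Formula: L_source = 10 * log10(10^(L_total/10) - 10^(L_bg/10))
Convert to linear:
  10^(95.1/10) = 3235936569.2963
  10^(79.0/10) = 79432823.4724
Difference: 3235936569.2963 - 79432823.4724 = 3156503745.8239
L_source = 10 * log10(3156503745.8239) = 94.99

94.99 dB


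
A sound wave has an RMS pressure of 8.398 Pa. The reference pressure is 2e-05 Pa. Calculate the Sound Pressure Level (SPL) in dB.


Given values:
  p = 8.398 Pa
  p_ref = 2e-05 Pa
Formula: SPL = 20 * log10(p / p_ref)
Compute ratio: p / p_ref = 8.398 / 2e-05 = 419900
Compute log10: log10(419900) = 5.623146
Multiply: SPL = 20 * 5.623146 = 112.46

112.46 dB


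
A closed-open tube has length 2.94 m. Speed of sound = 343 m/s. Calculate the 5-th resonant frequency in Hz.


Given values:
  Tube type: closed-open, L = 2.94 m, c = 343 m/s, n = 5
Formula: f_n = (2n - 1) * c / (4 * L)
Compute 2n - 1 = 2*5 - 1 = 9
Compute 4 * L = 4 * 2.94 = 11.76
f = 9 * 343 / 11.76
f = 262.5

262.5 Hz


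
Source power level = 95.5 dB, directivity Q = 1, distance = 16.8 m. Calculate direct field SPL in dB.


Given values:
  Lw = 95.5 dB, Q = 1, r = 16.8 m
Formula: SPL = Lw + 10 * log10(Q / (4 * pi * r^2))
Compute 4 * pi * r^2 = 4 * pi * 16.8^2 = 3546.7324
Compute Q / denom = 1 / 3546.7324 = 0.00028195
Compute 10 * log10(0.00028195) = -35.4983
SPL = 95.5 + (-35.4983) = 60.0

60.0 dB


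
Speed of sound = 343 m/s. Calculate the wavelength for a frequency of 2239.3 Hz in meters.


Given values:
  c = 343 m/s, f = 2239.3 Hz
Formula: lambda = c / f
lambda = 343 / 2239.3
lambda = 0.1532

0.1532 m


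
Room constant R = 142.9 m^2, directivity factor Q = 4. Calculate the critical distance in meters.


Given values:
  R = 142.9 m^2, Q = 4
Formula: d_c = 0.141 * sqrt(Q * R)
Compute Q * R = 4 * 142.9 = 571.6
Compute sqrt(571.6) = 23.9082
d_c = 0.141 * 23.9082 = 3.371

3.371 m


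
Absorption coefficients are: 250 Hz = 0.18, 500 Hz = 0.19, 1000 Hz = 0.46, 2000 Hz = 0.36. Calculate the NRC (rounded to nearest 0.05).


Given values:
  a_250 = 0.18, a_500 = 0.19
  a_1000 = 0.46, a_2000 = 0.36
Formula: NRC = (a250 + a500 + a1000 + a2000) / 4
Sum = 0.18 + 0.19 + 0.46 + 0.36 = 1.19
NRC = 1.19 / 4 = 0.2975
Rounded to nearest 0.05: 0.3

0.3


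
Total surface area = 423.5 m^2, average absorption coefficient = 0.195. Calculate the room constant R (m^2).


Given values:
  S = 423.5 m^2, alpha = 0.195
Formula: R = S * alpha / (1 - alpha)
Numerator: 423.5 * 0.195 = 82.5825
Denominator: 1 - 0.195 = 0.805
R = 82.5825 / 0.805 = 102.59

102.59 m^2


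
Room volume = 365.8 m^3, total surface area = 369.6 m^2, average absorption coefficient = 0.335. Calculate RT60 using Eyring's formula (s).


Given values:
  V = 365.8 m^3, S = 369.6 m^2, alpha = 0.335
Formula: RT60 = 0.161 * V / (-S * ln(1 - alpha))
Compute ln(1 - 0.335) = ln(0.665) = -0.407968
Denominator: -369.6 * -0.407968 = 150.785
Numerator: 0.161 * 365.8 = 58.8938
RT60 = 58.8938 / 150.785 = 0.391

0.391 s


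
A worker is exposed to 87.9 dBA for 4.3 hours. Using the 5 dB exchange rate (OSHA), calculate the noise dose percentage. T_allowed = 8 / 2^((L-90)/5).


Given values:
  L = 87.9 dBA, T = 4.3 hours
Formula: T_allowed = 8 / 2^((L - 90) / 5)
Compute exponent: (87.9 - 90) / 5 = -0.42
Compute 2^(-0.42) = 0.747425
T_allowed = 8 / 0.747425 = 10.703415 hours
Dose = (T / T_allowed) * 100
Dose = (4.3 / 10.703415) * 100 = 40.17

40.17 %


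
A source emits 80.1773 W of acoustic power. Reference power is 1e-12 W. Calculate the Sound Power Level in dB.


Given values:
  W = 80.1773 W
  W_ref = 1e-12 W
Formula: SWL = 10 * log10(W / W_ref)
Compute ratio: W / W_ref = 80177300000000
Compute log10: log10(80177300000000) = 13.904051
Multiply: SWL = 10 * 13.904051 = 139.04

139.04 dB


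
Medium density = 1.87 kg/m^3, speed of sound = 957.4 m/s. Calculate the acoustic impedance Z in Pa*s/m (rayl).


Given values:
  rho = 1.87 kg/m^3
  c = 957.4 m/s
Formula: Z = rho * c
Z = 1.87 * 957.4
Z = 1790.34

1790.34 rayl


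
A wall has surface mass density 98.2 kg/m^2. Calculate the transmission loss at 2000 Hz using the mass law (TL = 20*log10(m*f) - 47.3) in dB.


Given values:
  m = 98.2 kg/m^2, f = 2000 Hz
Formula: TL = 20 * log10(m * f) - 47.3
Compute m * f = 98.2 * 2000 = 196400.0
Compute log10(196400.0) = 5.293141
Compute 20 * 5.293141 = 105.8628
TL = 105.8628 - 47.3 = 58.56

58.56 dB


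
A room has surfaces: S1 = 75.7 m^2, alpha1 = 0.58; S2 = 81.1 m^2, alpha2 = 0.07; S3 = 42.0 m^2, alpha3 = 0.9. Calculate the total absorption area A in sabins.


Given surfaces:
  Surface 1: 75.7 * 0.58 = 43.906
  Surface 2: 81.1 * 0.07 = 5.677
  Surface 3: 42.0 * 0.9 = 37.8
Formula: A = sum(Si * alpha_i)
A = 43.906 + 5.677 + 37.8
A = 87.38

87.38 sabins


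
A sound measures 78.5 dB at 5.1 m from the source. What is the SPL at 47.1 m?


Given values:
  SPL1 = 78.5 dB, r1 = 5.1 m, r2 = 47.1 m
Formula: SPL2 = SPL1 - 20 * log10(r2 / r1)
Compute ratio: r2 / r1 = 47.1 / 5.1 = 9.2353
Compute log10: log10(9.2353) = 0.965451
Compute drop: 20 * 0.965451 = 19.309
SPL2 = 78.5 - 19.309 = 59.19

59.19 dB


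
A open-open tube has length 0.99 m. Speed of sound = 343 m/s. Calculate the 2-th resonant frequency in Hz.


Given values:
  Tube type: open-open, L = 0.99 m, c = 343 m/s, n = 2
Formula: f_n = n * c / (2 * L)
Compute 2 * L = 2 * 0.99 = 1.98
f = 2 * 343 / 1.98
f = 346.46

346.46 Hz


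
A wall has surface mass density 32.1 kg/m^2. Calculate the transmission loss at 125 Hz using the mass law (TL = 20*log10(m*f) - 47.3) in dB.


Given values:
  m = 32.1 kg/m^2, f = 125 Hz
Formula: TL = 20 * log10(m * f) - 47.3
Compute m * f = 32.1 * 125 = 4012.5
Compute log10(4012.5) = 3.603415
Compute 20 * 3.603415 = 72.0683
TL = 72.0683 - 47.3 = 24.77

24.77 dB


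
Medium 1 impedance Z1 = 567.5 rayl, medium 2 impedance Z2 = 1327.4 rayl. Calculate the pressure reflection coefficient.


Given values:
  Z1 = 567.5 rayl, Z2 = 1327.4 rayl
Formula: R = (Z2 - Z1) / (Z2 + Z1)
Numerator: Z2 - Z1 = 1327.4 - 567.5 = 759.9
Denominator: Z2 + Z1 = 1327.4 + 567.5 = 1894.9
R = 759.9 / 1894.9 = 0.401

0.401


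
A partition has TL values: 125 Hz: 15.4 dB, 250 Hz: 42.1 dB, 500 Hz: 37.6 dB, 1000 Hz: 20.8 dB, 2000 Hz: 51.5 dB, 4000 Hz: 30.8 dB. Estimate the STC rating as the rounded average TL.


Given TL values at each frequency:
  125 Hz: 15.4 dB
  250 Hz: 42.1 dB
  500 Hz: 37.6 dB
  1000 Hz: 20.8 dB
  2000 Hz: 51.5 dB
  4000 Hz: 30.8 dB
Formula: STC ~ round(average of TL values)
Sum = 15.4 + 42.1 + 37.6 + 20.8 + 51.5 + 30.8 = 198.2
Average = 198.2 / 6 = 33.03
Rounded: 33

33


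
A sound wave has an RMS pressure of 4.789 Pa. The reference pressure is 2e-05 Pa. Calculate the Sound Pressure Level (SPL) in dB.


Given values:
  p = 4.789 Pa
  p_ref = 2e-05 Pa
Formula: SPL = 20 * log10(p / p_ref)
Compute ratio: p / p_ref = 4.789 / 2e-05 = 239450
Compute log10: log10(239450) = 5.379215
Multiply: SPL = 20 * 5.379215 = 107.58

107.58 dB


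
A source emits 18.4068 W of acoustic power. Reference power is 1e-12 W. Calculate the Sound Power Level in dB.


Given values:
  W = 18.4068 W
  W_ref = 1e-12 W
Formula: SWL = 10 * log10(W / W_ref)
Compute ratio: W / W_ref = 18406800000000
Compute log10: log10(18406800000000) = 13.264978
Multiply: SWL = 10 * 13.264978 = 132.65

132.65 dB


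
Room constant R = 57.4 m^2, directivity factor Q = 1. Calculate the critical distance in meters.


Given values:
  R = 57.4 m^2, Q = 1
Formula: d_c = 0.141 * sqrt(Q * R)
Compute Q * R = 1 * 57.4 = 57.4
Compute sqrt(57.4) = 7.5763
d_c = 0.141 * 7.5763 = 1.068

1.068 m


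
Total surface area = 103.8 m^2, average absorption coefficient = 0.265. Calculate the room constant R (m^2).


Given values:
  S = 103.8 m^2, alpha = 0.265
Formula: R = S * alpha / (1 - alpha)
Numerator: 103.8 * 0.265 = 27.507
Denominator: 1 - 0.265 = 0.735
R = 27.507 / 0.735 = 37.42

37.42 m^2


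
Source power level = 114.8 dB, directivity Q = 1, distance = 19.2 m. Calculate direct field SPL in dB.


Given values:
  Lw = 114.8 dB, Q = 1, r = 19.2 m
Formula: SPL = Lw + 10 * log10(Q / (4 * pi * r^2))
Compute 4 * pi * r^2 = 4 * pi * 19.2^2 = 4632.4669
Compute Q / denom = 1 / 4632.4669 = 0.00021587
Compute 10 * log10(0.00021587) = -36.6581
SPL = 114.8 + (-36.6581) = 78.14

78.14 dB


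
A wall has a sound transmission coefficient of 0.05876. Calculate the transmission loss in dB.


Given values:
  tau = 0.05876
Formula: TL = 10 * log10(1 / tau)
Compute 1 / tau = 1 / 0.05876 = 17.0184
Compute log10(17.0184) = 1.230919
TL = 10 * 1.230919 = 12.31

12.31 dB


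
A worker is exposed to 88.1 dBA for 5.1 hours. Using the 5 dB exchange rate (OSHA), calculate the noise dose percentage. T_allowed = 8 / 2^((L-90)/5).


Given values:
  L = 88.1 dBA, T = 5.1 hours
Formula: T_allowed = 8 / 2^((L - 90) / 5)
Compute exponent: (88.1 - 90) / 5 = -0.38
Compute 2^(-0.38) = 0.768438
T_allowed = 8 / 0.768438 = 10.410729 hours
Dose = (T / T_allowed) * 100
Dose = (5.1 / 10.410729) * 100 = 48.99

48.99 %


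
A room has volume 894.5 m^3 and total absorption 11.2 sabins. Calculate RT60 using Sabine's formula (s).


Given values:
  V = 894.5 m^3
  A = 11.2 sabins
Formula: RT60 = 0.161 * V / A
Numerator: 0.161 * 894.5 = 144.0145
RT60 = 144.0145 / 11.2 = 12.858

12.858 s


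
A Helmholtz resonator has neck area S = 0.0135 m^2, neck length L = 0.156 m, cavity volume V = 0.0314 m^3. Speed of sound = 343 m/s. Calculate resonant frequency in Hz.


Given values:
  S = 0.0135 m^2, L = 0.156 m, V = 0.0314 m^3, c = 343 m/s
Formula: f = (c / (2*pi)) * sqrt(S / (V * L))
Compute V * L = 0.0314 * 0.156 = 0.0048984
Compute S / (V * L) = 0.0135 / 0.0048984 = 2.756
Compute sqrt(2.756) = 1.66012
Compute c / (2*pi) = 343 / 6.283185 = 54.590148
f = 54.590148 * 1.66012 = 90.63

90.63 Hz


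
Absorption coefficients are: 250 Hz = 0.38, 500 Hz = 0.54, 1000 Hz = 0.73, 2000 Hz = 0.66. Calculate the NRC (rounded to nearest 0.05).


Given values:
  a_250 = 0.38, a_500 = 0.54
  a_1000 = 0.73, a_2000 = 0.66
Formula: NRC = (a250 + a500 + a1000 + a2000) / 4
Sum = 0.38 + 0.54 + 0.73 + 0.66 = 2.31
NRC = 2.31 / 4 = 0.5775
Rounded to nearest 0.05: 0.6

0.6


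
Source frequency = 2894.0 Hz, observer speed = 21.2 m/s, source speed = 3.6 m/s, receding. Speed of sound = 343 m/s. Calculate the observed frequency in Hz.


Given values:
  f_s = 2894.0 Hz, v_o = 21.2 m/s, v_s = 3.6 m/s
  Direction: receding
Formula: f_o = f_s * (c - v_o) / (c + v_s)
Numerator: c - v_o = 343 - 21.2 = 321.8
Denominator: c + v_s = 343 + 3.6 = 346.6
f_o = 2894.0 * 321.8 / 346.6 = 2686.93

2686.93 Hz


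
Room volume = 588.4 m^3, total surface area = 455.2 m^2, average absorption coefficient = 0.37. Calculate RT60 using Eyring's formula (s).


Given values:
  V = 588.4 m^3, S = 455.2 m^2, alpha = 0.37
Formula: RT60 = 0.161 * V / (-S * ln(1 - alpha))
Compute ln(1 - 0.37) = ln(0.63) = -0.462035
Denominator: -455.2 * -0.462035 = 210.3183
Numerator: 0.161 * 588.4 = 94.7324
RT60 = 94.7324 / 210.3183 = 0.45

0.45 s


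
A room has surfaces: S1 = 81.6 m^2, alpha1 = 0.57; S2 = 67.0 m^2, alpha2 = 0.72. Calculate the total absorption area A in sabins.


Given surfaces:
  Surface 1: 81.6 * 0.57 = 46.512
  Surface 2: 67.0 * 0.72 = 48.24
Formula: A = sum(Si * alpha_i)
A = 46.512 + 48.24
A = 94.75

94.75 sabins


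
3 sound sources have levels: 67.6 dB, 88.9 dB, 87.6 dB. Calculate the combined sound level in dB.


Formula: L_total = 10 * log10( sum(10^(Li/10)) )
  Source 1: 10^(67.6/10) = 5754399.3734
  Source 2: 10^(88.9/10) = 776247116.6287
  Source 3: 10^(87.6/10) = 575439937.3372
Sum of linear values = 1357441453.3393
L_total = 10 * log10(1357441453.3393) = 91.33

91.33 dB


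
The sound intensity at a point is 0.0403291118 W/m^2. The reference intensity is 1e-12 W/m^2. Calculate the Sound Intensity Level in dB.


Given values:
  I = 0.0403291118 W/m^2
  I_ref = 1e-12 W/m^2
Formula: SIL = 10 * log10(I / I_ref)
Compute ratio: I / I_ref = 40329111800
Compute log10: log10(40329111800) = 10.605619
Multiply: SIL = 10 * 10.605619 = 106.06

106.06 dB


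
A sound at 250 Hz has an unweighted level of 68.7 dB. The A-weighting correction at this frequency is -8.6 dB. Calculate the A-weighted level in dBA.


Given values:
  SPL = 68.7 dB
  A-weighting at 250 Hz = -8.6 dB
Formula: L_A = SPL + A_weight
L_A = 68.7 + (-8.6)
L_A = 60.1

60.1 dBA


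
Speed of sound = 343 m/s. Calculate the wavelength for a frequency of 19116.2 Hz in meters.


Given values:
  c = 343 m/s, f = 19116.2 Hz
Formula: lambda = c / f
lambda = 343 / 19116.2
lambda = 0.0179

0.0179 m


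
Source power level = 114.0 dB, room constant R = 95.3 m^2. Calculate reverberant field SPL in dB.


Given values:
  Lw = 114.0 dB, R = 95.3 m^2
Formula: SPL = Lw + 10 * log10(4 / R)
Compute 4 / R = 4 / 95.3 = 0.041973
Compute 10 * log10(0.041973) = -13.7703
SPL = 114.0 + (-13.7703) = 100.23

100.23 dB


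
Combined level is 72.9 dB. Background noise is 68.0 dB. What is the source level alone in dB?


Given values:
  L_total = 72.9 dB, L_bg = 68.0 dB
Formula: L_source = 10 * log10(10^(L_total/10) - 10^(L_bg/10))
Convert to linear:
  10^(72.9/10) = 19498445.9976
  10^(68.0/10) = 6309573.4448
Difference: 19498445.9976 - 6309573.4448 = 13188872.5528
L_source = 10 * log10(13188872.5528) = 71.2

71.2 dB


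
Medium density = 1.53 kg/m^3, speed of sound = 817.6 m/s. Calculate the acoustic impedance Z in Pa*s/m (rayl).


Given values:
  rho = 1.53 kg/m^3
  c = 817.6 m/s
Formula: Z = rho * c
Z = 1.53 * 817.6
Z = 1250.93

1250.93 rayl


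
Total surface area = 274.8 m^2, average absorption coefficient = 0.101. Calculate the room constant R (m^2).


Given values:
  S = 274.8 m^2, alpha = 0.101
Formula: R = S * alpha / (1 - alpha)
Numerator: 274.8 * 0.101 = 27.7548
Denominator: 1 - 0.101 = 0.899
R = 27.7548 / 0.899 = 30.87

30.87 m^2


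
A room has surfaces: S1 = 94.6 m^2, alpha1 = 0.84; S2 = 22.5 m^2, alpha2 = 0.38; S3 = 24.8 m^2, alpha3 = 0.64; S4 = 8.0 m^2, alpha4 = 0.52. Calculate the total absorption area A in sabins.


Given surfaces:
  Surface 1: 94.6 * 0.84 = 79.464
  Surface 2: 22.5 * 0.38 = 8.55
  Surface 3: 24.8 * 0.64 = 15.872
  Surface 4: 8.0 * 0.52 = 4.16
Formula: A = sum(Si * alpha_i)
A = 79.464 + 8.55 + 15.872 + 4.16
A = 108.05

108.05 sabins


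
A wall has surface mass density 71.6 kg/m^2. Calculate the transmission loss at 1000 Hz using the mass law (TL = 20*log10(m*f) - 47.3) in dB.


Given values:
  m = 71.6 kg/m^2, f = 1000 Hz
Formula: TL = 20 * log10(m * f) - 47.3
Compute m * f = 71.6 * 1000 = 71600.0
Compute log10(71600.0) = 4.854913
Compute 20 * 4.854913 = 97.0983
TL = 97.0983 - 47.3 = 49.8

49.8 dB


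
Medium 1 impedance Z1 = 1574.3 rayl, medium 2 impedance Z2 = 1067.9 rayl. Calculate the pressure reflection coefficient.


Given values:
  Z1 = 1574.3 rayl, Z2 = 1067.9 rayl
Formula: R = (Z2 - Z1) / (Z2 + Z1)
Numerator: Z2 - Z1 = 1067.9 - 1574.3 = -506.4
Denominator: Z2 + Z1 = 1067.9 + 1574.3 = 2642.2
R = -506.4 / 2642.2 = -0.1917

-0.1917


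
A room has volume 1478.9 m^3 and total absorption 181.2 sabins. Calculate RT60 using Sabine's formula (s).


Given values:
  V = 1478.9 m^3
  A = 181.2 sabins
Formula: RT60 = 0.161 * V / A
Numerator: 0.161 * 1478.9 = 238.1029
RT60 = 238.1029 / 181.2 = 1.314

1.314 s


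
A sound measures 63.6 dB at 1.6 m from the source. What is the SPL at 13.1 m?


Given values:
  SPL1 = 63.6 dB, r1 = 1.6 m, r2 = 13.1 m
Formula: SPL2 = SPL1 - 20 * log10(r2 / r1)
Compute ratio: r2 / r1 = 13.1 / 1.6 = 8.1875
Compute log10: log10(8.1875) = 0.913151
Compute drop: 20 * 0.913151 = 18.263
SPL2 = 63.6 - 18.263 = 45.34

45.34 dB


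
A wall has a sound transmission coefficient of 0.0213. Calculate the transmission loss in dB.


Given values:
  tau = 0.0213
Formula: TL = 10 * log10(1 / tau)
Compute 1 / tau = 1 / 0.0213 = 46.9484
Compute log10(46.9484) = 1.671621
TL = 10 * 1.671621 = 16.72

16.72 dB


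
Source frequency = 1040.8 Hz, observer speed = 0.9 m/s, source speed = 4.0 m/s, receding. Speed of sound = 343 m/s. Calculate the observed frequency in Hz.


Given values:
  f_s = 1040.8 Hz, v_o = 0.9 m/s, v_s = 4.0 m/s
  Direction: receding
Formula: f_o = f_s * (c - v_o) / (c + v_s)
Numerator: c - v_o = 343 - 0.9 = 342.1
Denominator: c + v_s = 343 + 4.0 = 347.0
f_o = 1040.8 * 342.1 / 347.0 = 1026.1

1026.1 Hz


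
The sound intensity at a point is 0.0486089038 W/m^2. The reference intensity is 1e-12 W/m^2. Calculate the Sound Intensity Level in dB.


Given values:
  I = 0.0486089038 W/m^2
  I_ref = 1e-12 W/m^2
Formula: SIL = 10 * log10(I / I_ref)
Compute ratio: I / I_ref = 48608903800
Compute log10: log10(48608903800) = 10.686716
Multiply: SIL = 10 * 10.686716 = 106.87

106.87 dB


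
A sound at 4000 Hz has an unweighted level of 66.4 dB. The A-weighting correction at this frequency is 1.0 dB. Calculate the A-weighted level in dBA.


Given values:
  SPL = 66.4 dB
  A-weighting at 4000 Hz = 1.0 dB
Formula: L_A = SPL + A_weight
L_A = 66.4 + (1.0)
L_A = 67.4

67.4 dBA


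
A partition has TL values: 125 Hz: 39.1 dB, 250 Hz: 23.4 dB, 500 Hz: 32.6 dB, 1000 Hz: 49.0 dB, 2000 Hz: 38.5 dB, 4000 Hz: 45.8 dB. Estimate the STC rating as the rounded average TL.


Given TL values at each frequency:
  125 Hz: 39.1 dB
  250 Hz: 23.4 dB
  500 Hz: 32.6 dB
  1000 Hz: 49.0 dB
  2000 Hz: 38.5 dB
  4000 Hz: 45.8 dB
Formula: STC ~ round(average of TL values)
Sum = 39.1 + 23.4 + 32.6 + 49.0 + 38.5 + 45.8 = 228.4
Average = 228.4 / 6 = 38.07
Rounded: 38

38


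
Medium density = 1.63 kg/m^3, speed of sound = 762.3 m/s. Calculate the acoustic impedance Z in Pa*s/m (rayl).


Given values:
  rho = 1.63 kg/m^3
  c = 762.3 m/s
Formula: Z = rho * c
Z = 1.63 * 762.3
Z = 1242.55

1242.55 rayl


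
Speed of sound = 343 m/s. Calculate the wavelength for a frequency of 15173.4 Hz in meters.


Given values:
  c = 343 m/s, f = 15173.4 Hz
Formula: lambda = c / f
lambda = 343 / 15173.4
lambda = 0.0226

0.0226 m


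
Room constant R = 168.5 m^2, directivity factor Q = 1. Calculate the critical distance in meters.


Given values:
  R = 168.5 m^2, Q = 1
Formula: d_c = 0.141 * sqrt(Q * R)
Compute Q * R = 1 * 168.5 = 168.5
Compute sqrt(168.5) = 12.9808
d_c = 0.141 * 12.9808 = 1.83

1.83 m


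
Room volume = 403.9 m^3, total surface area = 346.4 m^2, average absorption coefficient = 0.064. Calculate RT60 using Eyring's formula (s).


Given values:
  V = 403.9 m^3, S = 346.4 m^2, alpha = 0.064
Formula: RT60 = 0.161 * V / (-S * ln(1 - alpha))
Compute ln(1 - 0.064) = ln(0.936) = -0.06614
Denominator: -346.4 * -0.06614 = 22.9109
Numerator: 0.161 * 403.9 = 65.0279
RT60 = 65.0279 / 22.9109 = 2.838

2.838 s


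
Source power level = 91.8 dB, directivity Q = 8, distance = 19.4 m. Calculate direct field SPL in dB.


Given values:
  Lw = 91.8 dB, Q = 8, r = 19.4 m
Formula: SPL = Lw + 10 * log10(Q / (4 * pi * r^2))
Compute 4 * pi * r^2 = 4 * pi * 19.4^2 = 4729.4792
Compute Q / denom = 8 / 4729.4792 = 0.00169152
Compute 10 * log10(0.00169152) = -27.7172
SPL = 91.8 + (-27.7172) = 64.08

64.08 dB


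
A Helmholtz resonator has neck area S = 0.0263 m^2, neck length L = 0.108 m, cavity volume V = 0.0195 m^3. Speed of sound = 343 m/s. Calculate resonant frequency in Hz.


Given values:
  S = 0.0263 m^2, L = 0.108 m, V = 0.0195 m^3, c = 343 m/s
Formula: f = (c / (2*pi)) * sqrt(S / (V * L))
Compute V * L = 0.0195 * 0.108 = 0.002106
Compute S / (V * L) = 0.0263 / 0.002106 = 12.4881
Compute sqrt(12.4881) = 3.533851
Compute c / (2*pi) = 343 / 6.283185 = 54.590148
f = 54.590148 * 3.533851 = 192.91

192.91 Hz


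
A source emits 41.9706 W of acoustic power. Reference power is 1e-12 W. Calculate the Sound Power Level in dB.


Given values:
  W = 41.9706 W
  W_ref = 1e-12 W
Formula: SWL = 10 * log10(W / W_ref)
Compute ratio: W / W_ref = 41970600000000
Compute log10: log10(41970600000000) = 13.622945
Multiply: SWL = 10 * 13.622945 = 136.23

136.23 dB


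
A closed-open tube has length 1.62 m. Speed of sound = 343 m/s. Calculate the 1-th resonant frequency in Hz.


Given values:
  Tube type: closed-open, L = 1.62 m, c = 343 m/s, n = 1
Formula: f_n = (2n - 1) * c / (4 * L)
Compute 2n - 1 = 2*1 - 1 = 1
Compute 4 * L = 4 * 1.62 = 6.48
f = 1 * 343 / 6.48
f = 52.93

52.93 Hz


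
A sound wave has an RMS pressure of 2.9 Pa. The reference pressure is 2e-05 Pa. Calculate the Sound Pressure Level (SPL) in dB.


Given values:
  p = 2.9 Pa
  p_ref = 2e-05 Pa
Formula: SPL = 20 * log10(p / p_ref)
Compute ratio: p / p_ref = 2.9 / 2e-05 = 145000
Compute log10: log10(145000) = 5.161368
Multiply: SPL = 20 * 5.161368 = 103.23

103.23 dB


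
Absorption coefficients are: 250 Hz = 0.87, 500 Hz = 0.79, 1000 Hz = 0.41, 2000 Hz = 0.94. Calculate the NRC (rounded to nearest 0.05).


Given values:
  a_250 = 0.87, a_500 = 0.79
  a_1000 = 0.41, a_2000 = 0.94
Formula: NRC = (a250 + a500 + a1000 + a2000) / 4
Sum = 0.87 + 0.79 + 0.41 + 0.94 = 3.01
NRC = 3.01 / 4 = 0.7525
Rounded to nearest 0.05: 0.75

0.75


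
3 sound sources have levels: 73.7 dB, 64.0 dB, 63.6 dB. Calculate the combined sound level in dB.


Formula: L_total = 10 * log10( sum(10^(Li/10)) )
  Source 1: 10^(73.7/10) = 23442288.1532
  Source 2: 10^(64.0/10) = 2511886.4315
  Source 3: 10^(63.6/10) = 2290867.6528
Sum of linear values = 28245042.2375
L_total = 10 * log10(28245042.2375) = 74.51

74.51 dB


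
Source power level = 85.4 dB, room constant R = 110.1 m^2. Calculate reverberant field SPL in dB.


Given values:
  Lw = 85.4 dB, R = 110.1 m^2
Formula: SPL = Lw + 10 * log10(4 / R)
Compute 4 / R = 4 / 110.1 = 0.036331
Compute 10 * log10(0.036331) = -14.3972
SPL = 85.4 + (-14.3972) = 71.0

71.0 dB


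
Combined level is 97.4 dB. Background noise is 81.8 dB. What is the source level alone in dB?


Given values:
  L_total = 97.4 dB, L_bg = 81.8 dB
Formula: L_source = 10 * log10(10^(L_total/10) - 10^(L_bg/10))
Convert to linear:
  10^(97.4/10) = 5495408738.5762
  10^(81.8/10) = 151356124.8436
Difference: 5495408738.5762 - 151356124.8436 = 5344052613.7326
L_source = 10 * log10(5344052613.7326) = 97.28

97.28 dB


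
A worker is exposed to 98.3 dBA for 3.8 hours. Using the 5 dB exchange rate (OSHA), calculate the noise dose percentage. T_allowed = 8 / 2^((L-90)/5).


Given values:
  L = 98.3 dBA, T = 3.8 hours
Formula: T_allowed = 8 / 2^((L - 90) / 5)
Compute exponent: (98.3 - 90) / 5 = 1.66
Compute 2^(1.66) = 3.160165
T_allowed = 8 / 3.160165 = 2.531513 hours
Dose = (T / T_allowed) * 100
Dose = (3.8 / 2.531513) * 100 = 150.11

150.11 %


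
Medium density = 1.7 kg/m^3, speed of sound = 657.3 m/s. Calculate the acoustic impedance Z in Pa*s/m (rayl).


Given values:
  rho = 1.7 kg/m^3
  c = 657.3 m/s
Formula: Z = rho * c
Z = 1.7 * 657.3
Z = 1117.41

1117.41 rayl


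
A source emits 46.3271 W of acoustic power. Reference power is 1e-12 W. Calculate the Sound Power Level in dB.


Given values:
  W = 46.3271 W
  W_ref = 1e-12 W
Formula: SWL = 10 * log10(W / W_ref)
Compute ratio: W / W_ref = 46327100000000
Compute log10: log10(46327100000000) = 13.665835
Multiply: SWL = 10 * 13.665835 = 136.66

136.66 dB
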